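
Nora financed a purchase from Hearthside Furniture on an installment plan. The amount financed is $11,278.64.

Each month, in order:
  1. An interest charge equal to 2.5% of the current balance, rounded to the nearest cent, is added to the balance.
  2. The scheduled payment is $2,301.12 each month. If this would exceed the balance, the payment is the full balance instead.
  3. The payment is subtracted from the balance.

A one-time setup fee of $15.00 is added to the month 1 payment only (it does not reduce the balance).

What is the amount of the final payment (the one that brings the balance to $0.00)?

$681.94

Month 1: opening $11,278.64; interest $281.97 → $11,560.61; payment $2,301.12 (+ $15.00 fee); balance $9,259.49
Month 2: opening $9,259.49; interest $231.49 → $9,490.98; payment $2,301.12; balance $7,189.86
Month 3: opening $7,189.86; interest $179.75 → $7,369.61; payment $2,301.12; balance $5,068.49
Month 4: opening $5,068.49; interest $126.71 → $5,195.20; payment $2,301.12; balance $2,894.08
Month 5: opening $2,894.08; interest $72.35 → $2,966.43; payment $2,301.12; balance $665.31
Month 6: opening $665.31; interest $16.63 → $681.94; payment $681.94; balance $0.00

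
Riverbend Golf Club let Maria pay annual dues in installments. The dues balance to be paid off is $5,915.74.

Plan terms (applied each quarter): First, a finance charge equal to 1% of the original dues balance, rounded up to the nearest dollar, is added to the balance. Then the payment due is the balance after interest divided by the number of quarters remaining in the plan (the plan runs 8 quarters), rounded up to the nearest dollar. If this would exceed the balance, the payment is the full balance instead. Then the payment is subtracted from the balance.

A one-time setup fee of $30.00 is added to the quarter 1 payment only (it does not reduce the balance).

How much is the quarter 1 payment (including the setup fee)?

$777.00

Quarter 1: $5,915.74 +$60.00 interest = $5,975.74; pay $747.00 (+ $30.00 fee) → $5,228.74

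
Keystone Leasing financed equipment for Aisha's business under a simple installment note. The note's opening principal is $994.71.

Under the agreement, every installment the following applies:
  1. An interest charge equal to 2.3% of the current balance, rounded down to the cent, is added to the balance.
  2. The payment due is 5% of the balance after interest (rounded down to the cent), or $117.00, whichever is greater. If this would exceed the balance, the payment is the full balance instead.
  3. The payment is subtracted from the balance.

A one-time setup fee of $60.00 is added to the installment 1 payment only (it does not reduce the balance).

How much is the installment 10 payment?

$66.79

Installment 1: opening $994.71; interest $22.87 → $1,017.58; payment $117.00 (+ $60.00 fee); balance $900.58
Installment 2: opening $900.58; interest $20.71 → $921.29; payment $117.00; balance $804.29
Installment 3: opening $804.29; interest $18.49 → $822.78; payment $117.00; balance $705.78
Installment 4: opening $705.78; interest $16.23 → $722.01; payment $117.00; balance $605.01
Installment 5: opening $605.01; interest $13.91 → $618.92; payment $117.00; balance $501.92
Installment 6: opening $501.92; interest $11.54 → $513.46; payment $117.00; balance $396.46
Installment 7: opening $396.46; interest $9.11 → $405.57; payment $117.00; balance $288.57
Installment 8: opening $288.57; interest $6.63 → $295.20; payment $117.00; balance $178.20
Installment 9: opening $178.20; interest $4.09 → $182.29; payment $117.00; balance $65.29
Installment 10: opening $65.29; interest $1.50 → $66.79; payment $66.79; balance $0.00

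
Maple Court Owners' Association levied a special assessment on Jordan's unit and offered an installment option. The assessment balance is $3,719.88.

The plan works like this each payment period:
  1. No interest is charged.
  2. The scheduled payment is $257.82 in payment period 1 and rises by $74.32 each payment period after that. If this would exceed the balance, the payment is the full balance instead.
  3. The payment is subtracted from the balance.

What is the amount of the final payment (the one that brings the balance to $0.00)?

$354.42

Payment period 1: opening $3,719.88; payment $257.82; balance $3,462.06
Payment period 2: opening $3,462.06; payment $332.14; balance $3,129.92
Payment period 3: opening $3,129.92; payment $406.46; balance $2,723.46
Payment period 4: opening $2,723.46; payment $480.78; balance $2,242.68
Payment period 5: opening $2,242.68; payment $555.10; balance $1,687.58
Payment period 6: opening $1,687.58; payment $629.42; balance $1,058.16
Payment period 7: opening $1,058.16; payment $703.74; balance $354.42
Payment period 8: opening $354.42; payment $354.42; balance $0.00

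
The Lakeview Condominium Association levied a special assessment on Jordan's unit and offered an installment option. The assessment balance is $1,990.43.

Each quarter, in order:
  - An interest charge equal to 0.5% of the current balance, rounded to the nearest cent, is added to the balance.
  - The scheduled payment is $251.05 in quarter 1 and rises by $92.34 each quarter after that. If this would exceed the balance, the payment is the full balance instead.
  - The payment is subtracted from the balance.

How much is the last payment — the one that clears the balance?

# | Opening | Interest | Payment | End bal
1 | $1,990.43 | $9.95 | $251.05 | $1,749.33
2 | $1,749.33 | $8.75 | $343.39 | $1,414.69
3 | $1,414.69 | $7.07 | $435.73 | $986.03
4 | $986.03 | $4.93 | $528.07 | $462.89
5 | $462.89 | $2.31 | $465.20 | $0.00

$465.20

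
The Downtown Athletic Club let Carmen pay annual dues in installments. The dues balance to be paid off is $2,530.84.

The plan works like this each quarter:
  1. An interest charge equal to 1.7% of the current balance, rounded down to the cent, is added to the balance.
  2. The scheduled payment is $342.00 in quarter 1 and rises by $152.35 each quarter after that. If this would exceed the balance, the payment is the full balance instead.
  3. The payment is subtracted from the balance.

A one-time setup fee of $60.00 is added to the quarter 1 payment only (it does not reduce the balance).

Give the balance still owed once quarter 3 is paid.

$1,158.93

Quarter 1: $2,530.84 +$43.02 interest = $2,573.86; pay $342.00 (+ $60.00 fee) → $2,231.86
Quarter 2: $2,231.86 +$37.94 interest = $2,269.80; pay $494.35 → $1,775.45
Quarter 3: $1,775.45 +$30.18 interest = $1,805.63; pay $646.70 → $1,158.93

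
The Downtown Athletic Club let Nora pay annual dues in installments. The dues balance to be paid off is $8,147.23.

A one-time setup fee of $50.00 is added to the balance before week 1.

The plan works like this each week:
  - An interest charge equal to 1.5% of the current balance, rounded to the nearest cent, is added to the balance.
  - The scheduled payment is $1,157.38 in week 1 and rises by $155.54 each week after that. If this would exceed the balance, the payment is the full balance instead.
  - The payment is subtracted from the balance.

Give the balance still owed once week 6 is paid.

$0.00

# | Opening | Interest | Payment | End bal
1 | $8,197.23 | $122.96 | $1,157.38 | $7,162.81
2 | $7,162.81 | $107.44 | $1,312.92 | $5,957.33
3 | $5,957.33 | $89.36 | $1,468.46 | $4,578.23
4 | $4,578.23 | $68.67 | $1,624.00 | $3,022.90
5 | $3,022.90 | $45.34 | $1,779.54 | $1,288.70
6 | $1,288.70 | $19.33 | $1,308.03 | $0.00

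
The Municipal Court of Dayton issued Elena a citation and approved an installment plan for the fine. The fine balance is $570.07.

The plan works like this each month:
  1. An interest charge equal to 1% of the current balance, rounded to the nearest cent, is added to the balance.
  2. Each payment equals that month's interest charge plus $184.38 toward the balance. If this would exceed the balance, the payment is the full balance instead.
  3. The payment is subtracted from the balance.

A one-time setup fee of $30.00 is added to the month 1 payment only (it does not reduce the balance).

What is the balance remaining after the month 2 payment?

Month 1: opening $570.07; interest $5.70 → $575.77; payment $190.08 (+ $30.00 fee); balance $385.69
Month 2: opening $385.69; interest $3.86 → $389.55; payment $188.24; balance $201.31

$201.31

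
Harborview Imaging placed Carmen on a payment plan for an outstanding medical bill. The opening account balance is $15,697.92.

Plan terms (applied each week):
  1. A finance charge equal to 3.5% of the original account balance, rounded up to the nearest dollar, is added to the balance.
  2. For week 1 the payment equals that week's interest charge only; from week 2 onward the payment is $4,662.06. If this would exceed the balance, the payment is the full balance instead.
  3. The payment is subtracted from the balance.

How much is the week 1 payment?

Week 1: opening $15,697.92; interest $550.00 → $16,247.92; payment $550.00; balance $15,697.92

$550.00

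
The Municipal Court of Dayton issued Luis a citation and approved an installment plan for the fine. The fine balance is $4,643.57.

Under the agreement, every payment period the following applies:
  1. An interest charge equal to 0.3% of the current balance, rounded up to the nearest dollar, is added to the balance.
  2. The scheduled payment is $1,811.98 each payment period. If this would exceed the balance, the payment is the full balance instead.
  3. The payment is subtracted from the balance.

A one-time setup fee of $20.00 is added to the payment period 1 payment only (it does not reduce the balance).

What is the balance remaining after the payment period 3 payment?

$0.00

Payment period 1: $4,643.57 +$14.00 interest = $4,657.57; pay $1,811.98 (+ $20.00 fee) → $2,845.59
Payment period 2: $2,845.59 +$9.00 interest = $2,854.59; pay $1,811.98 → $1,042.61
Payment period 3: $1,042.61 +$4.00 interest = $1,046.61; pay $1,046.61 → $0.00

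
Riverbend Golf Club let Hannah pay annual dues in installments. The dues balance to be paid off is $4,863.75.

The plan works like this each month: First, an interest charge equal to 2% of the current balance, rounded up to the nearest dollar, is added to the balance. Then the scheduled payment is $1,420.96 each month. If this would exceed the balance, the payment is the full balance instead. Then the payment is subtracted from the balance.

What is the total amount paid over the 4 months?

$5,093.75

Month 1: opening $4,863.75; interest $98.00 → $4,961.75; payment $1,420.96; balance $3,540.79
Month 2: opening $3,540.79; interest $71.00 → $3,611.79; payment $1,420.96; balance $2,190.83
Month 3: opening $2,190.83; interest $44.00 → $2,234.83; payment $1,420.96; balance $813.87
Month 4: opening $813.87; interest $17.00 → $830.87; payment $830.87; balance $0.00
Total paid: $5,093.75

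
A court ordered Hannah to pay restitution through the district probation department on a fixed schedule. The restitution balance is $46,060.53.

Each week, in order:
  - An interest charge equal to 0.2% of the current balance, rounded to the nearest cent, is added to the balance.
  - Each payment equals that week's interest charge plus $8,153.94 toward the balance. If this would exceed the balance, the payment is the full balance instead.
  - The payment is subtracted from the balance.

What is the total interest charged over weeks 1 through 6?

Week 1: $46,060.53 +$92.12 interest = $46,152.65; pay $8,246.06 → $37,906.59
Week 2: $37,906.59 +$75.81 interest = $37,982.40; pay $8,229.75 → $29,752.65
Week 3: $29,752.65 +$59.51 interest = $29,812.16; pay $8,213.45 → $21,598.71
Week 4: $21,598.71 +$43.20 interest = $21,641.91; pay $8,197.14 → $13,444.77
Week 5: $13,444.77 +$26.89 interest = $13,471.66; pay $8,180.83 → $5,290.83
Week 6: $5,290.83 +$10.58 interest = $5,301.41; pay $5,301.41 → $0.00
Total interest: $92.12 + $75.81 + $59.51 + $43.20 + $26.89 + $10.58 = $308.11

$308.11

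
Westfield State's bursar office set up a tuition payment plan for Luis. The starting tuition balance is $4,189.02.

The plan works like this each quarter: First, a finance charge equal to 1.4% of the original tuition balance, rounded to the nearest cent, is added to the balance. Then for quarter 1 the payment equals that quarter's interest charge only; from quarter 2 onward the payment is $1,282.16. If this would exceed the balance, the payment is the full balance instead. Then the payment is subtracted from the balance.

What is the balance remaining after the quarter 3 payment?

$1,742.00

Quarter 1: opening $4,189.02; interest $58.65 → $4,247.67; payment $58.65; balance $4,189.02
Quarter 2: opening $4,189.02; interest $58.65 → $4,247.67; payment $1,282.16; balance $2,965.51
Quarter 3: opening $2,965.51; interest $58.65 → $3,024.16; payment $1,282.16; balance $1,742.00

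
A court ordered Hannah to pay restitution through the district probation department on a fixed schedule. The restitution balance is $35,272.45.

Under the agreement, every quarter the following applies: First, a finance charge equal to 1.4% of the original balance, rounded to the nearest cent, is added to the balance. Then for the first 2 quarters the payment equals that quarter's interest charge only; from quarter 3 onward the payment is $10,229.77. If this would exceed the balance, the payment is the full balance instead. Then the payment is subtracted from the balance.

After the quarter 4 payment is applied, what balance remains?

$15,800.53

# | Opening | Interest | Payment | End bal
1 | $35,272.45 | $493.81 | $493.81 | $35,272.45
2 | $35,272.45 | $493.81 | $493.81 | $35,272.45
3 | $35,272.45 | $493.81 | $10,229.77 | $25,536.49
4 | $25,536.49 | $493.81 | $10,229.77 | $15,800.53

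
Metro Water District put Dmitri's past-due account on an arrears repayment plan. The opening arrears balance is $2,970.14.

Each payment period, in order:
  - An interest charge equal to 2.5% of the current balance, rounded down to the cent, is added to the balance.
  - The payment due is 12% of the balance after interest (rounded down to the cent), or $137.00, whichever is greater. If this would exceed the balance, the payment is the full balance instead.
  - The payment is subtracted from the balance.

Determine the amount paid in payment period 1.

Payment period 1: opening $2,970.14; interest $74.25 → $3,044.39; payment $365.32; balance $2,679.07

$365.32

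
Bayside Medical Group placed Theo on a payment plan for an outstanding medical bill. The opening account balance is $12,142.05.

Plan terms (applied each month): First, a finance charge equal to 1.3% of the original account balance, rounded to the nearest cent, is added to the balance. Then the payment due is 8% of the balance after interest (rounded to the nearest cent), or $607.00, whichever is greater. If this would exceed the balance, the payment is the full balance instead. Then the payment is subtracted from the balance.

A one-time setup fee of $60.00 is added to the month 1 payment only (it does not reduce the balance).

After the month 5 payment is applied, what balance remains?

Month 1: opening $12,142.05; interest $157.85 → $12,299.90; payment $983.99 (+ $60.00 fee); balance $11,315.91
Month 2: opening $11,315.91; interest $157.85 → $11,473.76; payment $917.90; balance $10,555.86
Month 3: opening $10,555.86; interest $157.85 → $10,713.71; payment $857.10; balance $9,856.61
Month 4: opening $9,856.61; interest $157.85 → $10,014.46; payment $801.16; balance $9,213.30
Month 5: opening $9,213.30; interest $157.85 → $9,371.15; payment $749.69; balance $8,621.46

$8,621.46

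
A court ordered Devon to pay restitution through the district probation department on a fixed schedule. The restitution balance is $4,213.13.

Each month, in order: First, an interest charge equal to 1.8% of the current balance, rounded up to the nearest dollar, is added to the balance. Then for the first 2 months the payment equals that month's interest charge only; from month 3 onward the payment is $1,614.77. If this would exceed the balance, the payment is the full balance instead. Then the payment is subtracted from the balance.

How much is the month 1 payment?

Month 1: $4,213.13 +$76.00 interest = $4,289.13; pay $76.00 → $4,213.13

$76.00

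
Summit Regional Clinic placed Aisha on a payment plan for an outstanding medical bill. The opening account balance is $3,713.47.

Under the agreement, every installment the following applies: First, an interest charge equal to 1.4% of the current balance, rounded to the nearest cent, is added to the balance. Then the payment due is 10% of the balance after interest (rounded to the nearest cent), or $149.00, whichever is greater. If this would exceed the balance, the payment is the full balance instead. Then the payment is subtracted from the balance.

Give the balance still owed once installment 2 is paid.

$3,092.71

# | Opening | Interest | Payment | End bal
1 | $3,713.47 | $51.99 | $376.55 | $3,388.91
2 | $3,388.91 | $47.44 | $343.64 | $3,092.71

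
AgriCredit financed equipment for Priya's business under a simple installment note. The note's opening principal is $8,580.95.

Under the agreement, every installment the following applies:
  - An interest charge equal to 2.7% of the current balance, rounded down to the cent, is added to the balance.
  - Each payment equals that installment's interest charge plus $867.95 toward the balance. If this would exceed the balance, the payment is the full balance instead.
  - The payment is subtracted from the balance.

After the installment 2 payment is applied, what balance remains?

$6,845.05

Installment 1: $8,580.95 +$231.68 interest = $8,812.63; pay $1,099.63 → $7,713.00
Installment 2: $7,713.00 +$208.25 interest = $7,921.25; pay $1,076.20 → $6,845.05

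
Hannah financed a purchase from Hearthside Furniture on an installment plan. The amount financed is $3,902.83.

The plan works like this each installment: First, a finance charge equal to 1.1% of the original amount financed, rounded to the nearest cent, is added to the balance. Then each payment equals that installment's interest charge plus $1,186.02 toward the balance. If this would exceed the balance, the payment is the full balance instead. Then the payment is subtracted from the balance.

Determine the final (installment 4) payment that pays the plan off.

$387.70

Installment 1: opening $3,902.83; interest $42.93 → $3,945.76; payment $1,228.95; balance $2,716.81
Installment 2: opening $2,716.81; interest $42.93 → $2,759.74; payment $1,228.95; balance $1,530.79
Installment 3: opening $1,530.79; interest $42.93 → $1,573.72; payment $1,228.95; balance $344.77
Installment 4: opening $344.77; interest $42.93 → $387.70; payment $387.70; balance $0.00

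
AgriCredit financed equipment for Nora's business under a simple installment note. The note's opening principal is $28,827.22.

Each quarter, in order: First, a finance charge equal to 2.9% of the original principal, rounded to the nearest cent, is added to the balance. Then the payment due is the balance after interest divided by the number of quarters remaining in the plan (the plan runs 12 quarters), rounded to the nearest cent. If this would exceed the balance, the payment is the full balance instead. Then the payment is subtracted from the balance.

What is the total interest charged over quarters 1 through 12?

# | Opening | Interest | Payment | End bal
1 | $28,827.22 | $835.99 | $2,471.93 | $27,191.28
2 | $27,191.28 | $835.99 | $2,547.93 | $25,479.34
3 | $25,479.34 | $835.99 | $2,631.53 | $23,683.80
4 | $23,683.80 | $835.99 | $2,724.42 | $21,795.37
5 | $21,795.37 | $835.99 | $2,828.92 | $19,802.44
6 | $19,802.44 | $835.99 | $2,948.35 | $17,690.08
7 | $17,690.08 | $835.99 | $3,087.68 | $15,438.39
8 | $15,438.39 | $835.99 | $3,254.88 | $13,019.50
9 | $13,019.50 | $835.99 | $3,463.87 | $10,391.62
10 | $10,391.62 | $835.99 | $3,742.54 | $7,485.07
11 | $7,485.07 | $835.99 | $4,160.53 | $4,160.53
12 | $4,160.53 | $835.99 | $4,996.52 | $0.00
Total interest: $835.99 + $835.99 + $835.99 + $835.99 + $835.99 + $835.99 + $835.99 + $835.99 + $835.99 + $835.99 + $835.99 + $835.99 = $10,031.88

$10,031.88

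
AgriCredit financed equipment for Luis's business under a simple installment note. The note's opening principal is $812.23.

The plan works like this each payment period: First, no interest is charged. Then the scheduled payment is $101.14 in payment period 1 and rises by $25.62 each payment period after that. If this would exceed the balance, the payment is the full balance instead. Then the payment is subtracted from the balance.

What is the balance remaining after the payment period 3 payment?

# | Opening | Payment | End bal
1 | $812.23 | $101.14 | $711.09
2 | $711.09 | $126.76 | $584.33
3 | $584.33 | $152.38 | $431.95

$431.95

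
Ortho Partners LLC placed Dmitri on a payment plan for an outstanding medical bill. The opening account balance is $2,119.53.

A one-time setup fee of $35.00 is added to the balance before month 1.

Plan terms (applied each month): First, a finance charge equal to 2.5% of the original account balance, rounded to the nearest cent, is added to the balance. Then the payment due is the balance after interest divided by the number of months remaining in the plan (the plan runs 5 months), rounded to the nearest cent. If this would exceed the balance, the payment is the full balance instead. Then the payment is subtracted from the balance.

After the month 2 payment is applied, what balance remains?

Month 1: $2,154.53 +$52.99 interest = $2,207.52; pay $441.50 → $1,766.02
Month 2: $1,766.02 +$52.99 interest = $1,819.01; pay $454.75 → $1,364.26

$1,364.26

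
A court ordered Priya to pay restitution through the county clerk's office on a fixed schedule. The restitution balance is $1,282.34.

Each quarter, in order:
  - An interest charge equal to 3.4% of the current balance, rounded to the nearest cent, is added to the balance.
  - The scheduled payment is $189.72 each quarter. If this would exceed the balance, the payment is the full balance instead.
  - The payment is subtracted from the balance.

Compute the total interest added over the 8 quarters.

# | Opening | Interest | Payment | End bal
1 | $1,282.34 | $43.60 | $189.72 | $1,136.22
2 | $1,136.22 | $38.63 | $189.72 | $985.13
3 | $985.13 | $33.49 | $189.72 | $828.90
4 | $828.90 | $28.18 | $189.72 | $667.36
5 | $667.36 | $22.69 | $189.72 | $500.33
6 | $500.33 | $17.01 | $189.72 | $327.62
7 | $327.62 | $11.14 | $189.72 | $149.04
8 | $149.04 | $5.07 | $154.11 | $0.00
Total interest: $43.60 + $38.63 + $33.49 + $28.18 + $22.69 + $17.01 + $11.14 + $5.07 = $199.81

$199.81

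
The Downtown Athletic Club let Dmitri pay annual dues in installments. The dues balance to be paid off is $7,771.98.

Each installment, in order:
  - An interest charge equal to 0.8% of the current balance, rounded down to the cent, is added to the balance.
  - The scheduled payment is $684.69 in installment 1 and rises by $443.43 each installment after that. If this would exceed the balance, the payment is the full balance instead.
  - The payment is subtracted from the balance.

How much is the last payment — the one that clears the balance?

$140.37

Installment 1: $7,771.98 +$62.17 interest = $7,834.15; pay $684.69 → $7,149.46
Installment 2: $7,149.46 +$57.19 interest = $7,206.65; pay $1,128.12 → $6,078.53
Installment 3: $6,078.53 +$48.62 interest = $6,127.15; pay $1,571.55 → $4,555.60
Installment 4: $4,555.60 +$36.44 interest = $4,592.04; pay $2,014.98 → $2,577.06
Installment 5: $2,577.06 +$20.61 interest = $2,597.67; pay $2,458.41 → $139.26
Installment 6: $139.26 +$1.11 interest = $140.37; pay $140.37 → $0.00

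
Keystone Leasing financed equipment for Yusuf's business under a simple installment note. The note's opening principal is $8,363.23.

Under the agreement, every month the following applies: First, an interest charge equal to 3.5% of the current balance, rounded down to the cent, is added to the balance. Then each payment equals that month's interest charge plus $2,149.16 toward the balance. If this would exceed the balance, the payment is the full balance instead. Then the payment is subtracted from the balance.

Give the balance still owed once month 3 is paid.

$1,915.75

Month 1: $8,363.23 +$292.71 interest = $8,655.94; pay $2,441.87 → $6,214.07
Month 2: $6,214.07 +$217.49 interest = $6,431.56; pay $2,366.65 → $4,064.91
Month 3: $4,064.91 +$142.27 interest = $4,207.18; pay $2,291.43 → $1,915.75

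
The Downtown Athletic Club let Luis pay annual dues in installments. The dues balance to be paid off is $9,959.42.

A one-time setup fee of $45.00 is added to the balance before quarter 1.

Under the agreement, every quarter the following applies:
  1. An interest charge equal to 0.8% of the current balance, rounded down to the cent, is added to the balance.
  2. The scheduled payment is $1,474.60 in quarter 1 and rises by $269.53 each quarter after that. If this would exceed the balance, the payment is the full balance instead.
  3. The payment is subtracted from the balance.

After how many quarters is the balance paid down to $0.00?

Quarter 1: opening $10,004.42; interest $80.03 → $10,084.45; payment $1,474.60; balance $8,609.85
Quarter 2: opening $8,609.85; interest $68.87 → $8,678.72; payment $1,744.13; balance $6,934.59
Quarter 3: opening $6,934.59; interest $55.47 → $6,990.06; payment $2,013.66; balance $4,976.40
Quarter 4: opening $4,976.40; interest $39.81 → $5,016.21; payment $2,283.19; balance $2,733.02
Quarter 5: opening $2,733.02; interest $21.86 → $2,754.88; payment $2,552.72; balance $202.16
Quarter 6: opening $202.16; interest $1.61 → $203.77; payment $203.77; balance $0.00
Balance reaches $0.00 in quarter 6.

6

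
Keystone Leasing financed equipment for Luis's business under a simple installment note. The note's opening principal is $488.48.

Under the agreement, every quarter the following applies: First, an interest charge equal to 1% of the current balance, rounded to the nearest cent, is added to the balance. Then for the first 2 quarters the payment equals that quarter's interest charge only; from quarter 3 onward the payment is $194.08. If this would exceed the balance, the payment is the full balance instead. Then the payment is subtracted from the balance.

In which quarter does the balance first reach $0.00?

# | Opening | Interest | Payment | End bal
1 | $488.48 | $4.88 | $4.88 | $488.48
2 | $488.48 | $4.88 | $4.88 | $488.48
3 | $488.48 | $4.88 | $194.08 | $299.28
4 | $299.28 | $2.99 | $194.08 | $108.19
5 | $108.19 | $1.08 | $109.27 | $0.00
Balance reaches $0.00 in quarter 5.

5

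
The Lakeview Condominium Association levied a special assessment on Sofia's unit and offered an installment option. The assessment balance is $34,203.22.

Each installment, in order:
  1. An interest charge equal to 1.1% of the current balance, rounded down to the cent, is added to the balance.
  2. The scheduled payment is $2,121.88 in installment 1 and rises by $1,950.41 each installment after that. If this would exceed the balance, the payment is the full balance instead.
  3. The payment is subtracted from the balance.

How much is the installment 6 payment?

$5,622.17

Installment 1: $34,203.22 +$376.23 interest = $34,579.45; pay $2,121.88 → $32,457.57
Installment 2: $32,457.57 +$357.03 interest = $32,814.60; pay $4,072.29 → $28,742.31
Installment 3: $28,742.31 +$316.16 interest = $29,058.47; pay $6,022.70 → $23,035.77
Installment 4: $23,035.77 +$253.39 interest = $23,289.16; pay $7,973.11 → $15,316.05
Installment 5: $15,316.05 +$168.47 interest = $15,484.52; pay $9,923.52 → $5,561.00
Installment 6: $5,561.00 +$61.17 interest = $5,622.17; pay $5,622.17 → $0.00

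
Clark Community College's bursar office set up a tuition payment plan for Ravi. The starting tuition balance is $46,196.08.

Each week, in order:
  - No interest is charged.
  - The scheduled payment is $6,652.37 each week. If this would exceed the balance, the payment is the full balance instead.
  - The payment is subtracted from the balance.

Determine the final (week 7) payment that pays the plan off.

$6,281.86

Week 1: $46,196.08 − $6,652.37 → $39,543.71
Week 2: $39,543.71 − $6,652.37 → $32,891.34
Week 3: $32,891.34 − $6,652.37 → $26,238.97
Week 4: $26,238.97 − $6,652.37 → $19,586.60
Week 5: $19,586.60 − $6,652.37 → $12,934.23
Week 6: $12,934.23 − $6,652.37 → $6,281.86
Week 7: $6,281.86 − $6,281.86 → $0.00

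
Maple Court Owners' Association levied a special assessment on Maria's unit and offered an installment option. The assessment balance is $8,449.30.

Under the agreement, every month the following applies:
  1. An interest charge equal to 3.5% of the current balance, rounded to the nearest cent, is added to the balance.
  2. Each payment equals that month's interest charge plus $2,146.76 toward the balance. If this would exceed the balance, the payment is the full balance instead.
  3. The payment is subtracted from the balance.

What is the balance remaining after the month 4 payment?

$0.00

# | Opening | Interest | Payment | End bal
1 | $8,449.30 | $295.73 | $2,442.49 | $6,302.54
2 | $6,302.54 | $220.59 | $2,367.35 | $4,155.78
3 | $4,155.78 | $145.45 | $2,292.21 | $2,009.02
4 | $2,009.02 | $70.32 | $2,079.34 | $0.00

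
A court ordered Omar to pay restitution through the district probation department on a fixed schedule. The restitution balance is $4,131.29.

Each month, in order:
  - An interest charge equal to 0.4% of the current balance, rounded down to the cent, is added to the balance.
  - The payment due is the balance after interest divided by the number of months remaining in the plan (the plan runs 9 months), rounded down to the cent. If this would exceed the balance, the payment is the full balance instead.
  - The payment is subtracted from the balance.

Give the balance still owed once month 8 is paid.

Month 1: opening $4,131.29; interest $16.52 → $4,147.81; payment $460.86; balance $3,686.95
Month 2: opening $3,686.95; interest $14.74 → $3,701.69; payment $462.71; balance $3,238.98
Month 3: opening $3,238.98; interest $12.95 → $3,251.93; payment $464.56; balance $2,787.37
Month 4: opening $2,787.37; interest $11.14 → $2,798.51; payment $466.41; balance $2,332.10
Month 5: opening $2,332.10; interest $9.32 → $2,341.42; payment $468.28; balance $1,873.14
Month 6: opening $1,873.14; interest $7.49 → $1,880.63; payment $470.15; balance $1,410.48
Month 7: opening $1,410.48; interest $5.64 → $1,416.12; payment $472.04; balance $944.08
Month 8: opening $944.08; interest $3.77 → $947.85; payment $473.92; balance $473.93

$473.93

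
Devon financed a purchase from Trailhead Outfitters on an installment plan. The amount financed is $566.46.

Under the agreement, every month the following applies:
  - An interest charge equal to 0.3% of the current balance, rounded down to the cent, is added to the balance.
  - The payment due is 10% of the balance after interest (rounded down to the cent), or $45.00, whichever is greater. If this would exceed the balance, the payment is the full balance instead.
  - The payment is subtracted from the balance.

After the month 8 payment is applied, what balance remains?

$196.59

Month 1: opening $566.46; interest $1.69 → $568.15; payment $56.81; balance $511.34
Month 2: opening $511.34; interest $1.53 → $512.87; payment $51.28; balance $461.59
Month 3: opening $461.59; interest $1.38 → $462.97; payment $46.29; balance $416.68
Month 4: opening $416.68; interest $1.25 → $417.93; payment $45.00; balance $372.93
Month 5: opening $372.93; interest $1.11 → $374.04; payment $45.00; balance $329.04
Month 6: opening $329.04; interest $0.98 → $330.02; payment $45.00; balance $285.02
Month 7: opening $285.02; interest $0.85 → $285.87; payment $45.00; balance $240.87
Month 8: opening $240.87; interest $0.72 → $241.59; payment $45.00; balance $196.59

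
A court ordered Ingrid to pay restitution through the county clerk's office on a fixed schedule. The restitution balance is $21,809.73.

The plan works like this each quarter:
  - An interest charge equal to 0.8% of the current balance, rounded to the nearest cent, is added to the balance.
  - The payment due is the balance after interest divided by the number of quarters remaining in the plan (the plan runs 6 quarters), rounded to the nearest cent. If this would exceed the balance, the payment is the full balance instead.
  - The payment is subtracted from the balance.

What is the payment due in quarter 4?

$3,752.68

Quarter 1: $21,809.73 +$174.48 interest = $21,984.21; pay $3,664.04 → $18,320.17
Quarter 2: $18,320.17 +$146.56 interest = $18,466.73; pay $3,693.35 → $14,773.38
Quarter 3: $14,773.38 +$118.19 interest = $14,891.57; pay $3,722.89 → $11,168.68
Quarter 4: $11,168.68 +$89.35 interest = $11,258.03; pay $3,752.68 → $7,505.35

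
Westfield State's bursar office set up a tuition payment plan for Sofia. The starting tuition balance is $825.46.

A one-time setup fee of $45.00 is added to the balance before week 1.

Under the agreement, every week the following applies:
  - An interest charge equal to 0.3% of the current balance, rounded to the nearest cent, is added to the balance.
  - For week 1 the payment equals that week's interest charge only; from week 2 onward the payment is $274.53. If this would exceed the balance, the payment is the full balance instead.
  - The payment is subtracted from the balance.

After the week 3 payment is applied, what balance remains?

Week 1: opening $870.46; interest $2.61 → $873.07; payment $2.61; balance $870.46
Week 2: opening $870.46; interest $2.61 → $873.07; payment $274.53; balance $598.54
Week 3: opening $598.54; interest $1.80 → $600.34; payment $274.53; balance $325.81

$325.81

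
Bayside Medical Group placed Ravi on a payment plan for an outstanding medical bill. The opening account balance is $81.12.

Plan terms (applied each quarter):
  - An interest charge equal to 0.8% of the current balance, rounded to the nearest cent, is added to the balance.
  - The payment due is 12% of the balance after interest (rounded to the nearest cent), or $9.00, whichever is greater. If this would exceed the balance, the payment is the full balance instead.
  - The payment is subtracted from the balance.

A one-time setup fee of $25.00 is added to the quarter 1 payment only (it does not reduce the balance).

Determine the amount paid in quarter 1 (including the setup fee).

$34.81

Quarter 1: $81.12 +$0.65 interest = $81.77; pay $9.81 (+ $25.00 fee) → $71.96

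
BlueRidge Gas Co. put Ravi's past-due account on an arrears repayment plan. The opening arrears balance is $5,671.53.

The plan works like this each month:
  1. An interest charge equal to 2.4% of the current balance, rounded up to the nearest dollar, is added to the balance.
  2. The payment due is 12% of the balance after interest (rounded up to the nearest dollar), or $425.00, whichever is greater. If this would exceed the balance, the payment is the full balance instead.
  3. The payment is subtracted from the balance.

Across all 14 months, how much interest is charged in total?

Month 1: $5,671.53 +$137.00 interest = $5,808.53; pay $698.00 → $5,110.53
Month 2: $5,110.53 +$123.00 interest = $5,233.53; pay $629.00 → $4,604.53
Month 3: $4,604.53 +$111.00 interest = $4,715.53; pay $566.00 → $4,149.53
Month 4: $4,149.53 +$100.00 interest = $4,249.53; pay $510.00 → $3,739.53
Month 5: $3,739.53 +$90.00 interest = $3,829.53; pay $460.00 → $3,369.53
Month 6: $3,369.53 +$81.00 interest = $3,450.53; pay $425.00 → $3,025.53
Month 7: $3,025.53 +$73.00 interest = $3,098.53; pay $425.00 → $2,673.53
Month 8: $2,673.53 +$65.00 interest = $2,738.53; pay $425.00 → $2,313.53
Month 9: $2,313.53 +$56.00 interest = $2,369.53; pay $425.00 → $1,944.53
Month 10: $1,944.53 +$47.00 interest = $1,991.53; pay $425.00 → $1,566.53
Month 11: $1,566.53 +$38.00 interest = $1,604.53; pay $425.00 → $1,179.53
Month 12: $1,179.53 +$29.00 interest = $1,208.53; pay $425.00 → $783.53
Month 13: $783.53 +$19.00 interest = $802.53; pay $425.00 → $377.53
Month 14: $377.53 +$10.00 interest = $387.53; pay $387.53 → $0.00
Total interest: $137.00 + $123.00 + $111.00 + $100.00 + $90.00 + $81.00 + $73.00 + $65.00 + $56.00 + $47.00 + $38.00 + $29.00 + $19.00 + $10.00 = $979.00

$979.00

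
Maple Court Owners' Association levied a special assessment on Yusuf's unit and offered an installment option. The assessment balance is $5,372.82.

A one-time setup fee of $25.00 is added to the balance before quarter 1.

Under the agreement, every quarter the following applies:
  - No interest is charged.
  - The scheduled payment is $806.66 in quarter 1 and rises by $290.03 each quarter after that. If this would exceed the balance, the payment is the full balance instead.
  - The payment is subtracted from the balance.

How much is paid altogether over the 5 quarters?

$5,397.82

Quarter 1: opening $5,397.82; payment $806.66; balance $4,591.16
Quarter 2: opening $4,591.16; payment $1,096.69; balance $3,494.47
Quarter 3: opening $3,494.47; payment $1,386.72; balance $2,107.75
Quarter 4: opening $2,107.75; payment $1,676.75; balance $431.00
Quarter 5: opening $431.00; payment $431.00; balance $0.00
Total paid: $5,397.82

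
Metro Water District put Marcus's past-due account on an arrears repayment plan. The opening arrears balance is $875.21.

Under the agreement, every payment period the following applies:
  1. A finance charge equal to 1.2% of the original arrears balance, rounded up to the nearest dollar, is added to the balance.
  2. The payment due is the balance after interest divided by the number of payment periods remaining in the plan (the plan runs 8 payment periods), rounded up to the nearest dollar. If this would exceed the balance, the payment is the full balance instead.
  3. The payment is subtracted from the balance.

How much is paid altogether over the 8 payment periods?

$963.21

Payment period 1: opening $875.21; interest $11.00 → $886.21; payment $111.00; balance $775.21
Payment period 2: opening $775.21; interest $11.00 → $786.21; payment $113.00; balance $673.21
Payment period 3: opening $673.21; interest $11.00 → $684.21; payment $115.00; balance $569.21
Payment period 4: opening $569.21; interest $11.00 → $580.21; payment $117.00; balance $463.21
Payment period 5: opening $463.21; interest $11.00 → $474.21; payment $119.00; balance $355.21
Payment period 6: opening $355.21; interest $11.00 → $366.21; payment $123.00; balance $243.21
Payment period 7: opening $243.21; interest $11.00 → $254.21; payment $128.00; balance $126.21
Payment period 8: opening $126.21; interest $11.00 → $137.21; payment $137.21; balance $0.00
Total paid: $963.21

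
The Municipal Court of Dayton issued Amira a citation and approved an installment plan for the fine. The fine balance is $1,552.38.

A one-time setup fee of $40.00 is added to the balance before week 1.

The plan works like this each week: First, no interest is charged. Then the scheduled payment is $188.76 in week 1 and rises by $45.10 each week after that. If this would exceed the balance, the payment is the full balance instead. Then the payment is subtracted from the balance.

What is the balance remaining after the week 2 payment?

Week 1: $1,592.38 − $188.76 → $1,403.62
Week 2: $1,403.62 − $233.86 → $1,169.76

$1,169.76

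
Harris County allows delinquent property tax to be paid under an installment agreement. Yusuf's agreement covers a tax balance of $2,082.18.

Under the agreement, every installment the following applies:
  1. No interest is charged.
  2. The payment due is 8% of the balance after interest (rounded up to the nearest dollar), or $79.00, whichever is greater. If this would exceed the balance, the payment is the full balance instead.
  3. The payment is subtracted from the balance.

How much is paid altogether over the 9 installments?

$1,102.00

Installment 1: opening $2,082.18; payment $167.00; balance $1,915.18
Installment 2: opening $1,915.18; payment $154.00; balance $1,761.18
Installment 3: opening $1,761.18; payment $141.00; balance $1,620.18
Installment 4: opening $1,620.18; payment $130.00; balance $1,490.18
Installment 5: opening $1,490.18; payment $120.00; balance $1,370.18
Installment 6: opening $1,370.18; payment $110.00; balance $1,260.18
Installment 7: opening $1,260.18; payment $101.00; balance $1,159.18
Installment 8: opening $1,159.18; payment $93.00; balance $1,066.18
Installment 9: opening $1,066.18; payment $86.00; balance $980.18
Total paid: $1,102.00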